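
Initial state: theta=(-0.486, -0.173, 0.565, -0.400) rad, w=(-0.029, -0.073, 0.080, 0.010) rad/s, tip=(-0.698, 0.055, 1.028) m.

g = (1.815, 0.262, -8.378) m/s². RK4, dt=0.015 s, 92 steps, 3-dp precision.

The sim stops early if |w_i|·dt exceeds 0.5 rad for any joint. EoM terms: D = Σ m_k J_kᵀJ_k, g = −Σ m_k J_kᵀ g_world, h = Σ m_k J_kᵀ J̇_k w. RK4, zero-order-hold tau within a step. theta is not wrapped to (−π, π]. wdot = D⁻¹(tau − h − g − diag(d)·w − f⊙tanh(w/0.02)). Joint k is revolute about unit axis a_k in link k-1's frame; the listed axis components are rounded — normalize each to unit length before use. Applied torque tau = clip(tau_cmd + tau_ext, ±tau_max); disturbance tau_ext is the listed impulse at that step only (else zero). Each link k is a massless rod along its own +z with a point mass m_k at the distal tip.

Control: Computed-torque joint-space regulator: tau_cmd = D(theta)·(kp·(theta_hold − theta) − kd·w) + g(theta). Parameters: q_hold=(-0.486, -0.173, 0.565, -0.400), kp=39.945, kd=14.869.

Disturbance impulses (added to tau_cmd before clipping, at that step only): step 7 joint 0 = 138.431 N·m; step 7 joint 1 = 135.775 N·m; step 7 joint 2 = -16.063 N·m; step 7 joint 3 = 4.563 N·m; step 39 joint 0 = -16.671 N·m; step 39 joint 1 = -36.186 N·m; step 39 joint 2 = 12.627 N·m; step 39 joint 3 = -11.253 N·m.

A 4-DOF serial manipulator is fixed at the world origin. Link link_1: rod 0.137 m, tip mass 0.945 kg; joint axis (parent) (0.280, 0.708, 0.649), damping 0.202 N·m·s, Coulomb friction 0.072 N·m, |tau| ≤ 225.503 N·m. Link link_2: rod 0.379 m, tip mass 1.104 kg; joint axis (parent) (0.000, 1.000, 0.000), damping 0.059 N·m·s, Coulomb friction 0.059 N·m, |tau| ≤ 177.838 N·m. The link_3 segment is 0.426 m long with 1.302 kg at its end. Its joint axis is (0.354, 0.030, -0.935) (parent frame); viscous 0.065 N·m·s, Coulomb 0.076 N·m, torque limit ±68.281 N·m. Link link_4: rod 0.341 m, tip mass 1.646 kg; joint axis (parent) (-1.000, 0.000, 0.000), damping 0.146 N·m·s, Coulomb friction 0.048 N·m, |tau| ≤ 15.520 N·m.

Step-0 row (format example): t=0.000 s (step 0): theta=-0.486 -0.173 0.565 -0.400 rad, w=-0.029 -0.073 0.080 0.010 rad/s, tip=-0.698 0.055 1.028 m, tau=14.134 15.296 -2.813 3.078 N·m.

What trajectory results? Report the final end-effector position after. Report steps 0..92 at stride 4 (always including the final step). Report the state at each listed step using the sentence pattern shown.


t=0.060 s (step 4): theta=-0.487 -0.176 0.566 -0.400 rad, w=-0.009 -0.025 0.016 -0.001 rad/s, tip=-0.701 0.056 1.025 m, tau=11.637 12.608 -2.373 2.799 N·m.
t=0.120 s (step 8): theta=-0.487 -0.171 0.566 -0.407 rad, w=-0.005 0.795 0.064 -0.837 rad/s, tip=-0.698 0.053 1.027 m, tau=-21.122 -19.630 1.515 1.624 N·m.
t=0.180 s (step 12): theta=-0.485 -0.144 0.567 -0.435 rad, w=0.032 0.221 -0.001 -0.192 rad/s, tip=-0.677 0.039 1.038 m, tau=-4.186 -3.172 -0.395 2.158 N·m.
t=0.240 s (step 16): theta=-0.484 -0.138 0.567 -0.438 rad, w=0.017 0.013 -0.010 0.012 rad/s, tip=-0.671 0.036 1.041 m, tau=3.567 4.382 -1.351 2.452 N·m.
t=0.300 s (step 20): theta=-0.484 -0.139 0.567 -0.437 rad, w=-0.010 -0.040 -0.007 0.037 rad/s, tip=-0.672 0.036 1.041 m, tau=7.045 7.769 -1.792 2.632 N·m.
t=0.360 s (step 24): theta=-0.485 -0.141 0.567 -0.434 rad, w=-0.017 -0.058 -0.009 0.042 rad/s, tip=-0.674 0.038 1.040 m, tau=8.577 9.285 -1.987 2.709 N·m.
t=0.420 s (step 28): theta=-0.486 -0.145 0.567 -0.431 rad, w=-0.017 -0.060 -0.009 0.041 rad/s, tip=-0.678 0.040 1.038 m, tau=9.248 9.960 -2.070 2.738 N·m.
t=0.480 s (step 32): theta=-0.487 -0.148 0.567 -0.429 rad, w=-0.016 -0.054 -0.008 0.036 rad/s, tip=-0.681 0.043 1.036 m, tau=9.531 10.253 -2.102 2.744 N·m.
t=0.540 s (step 36): theta=-0.488 -0.151 0.567 -0.427 rad, w=-0.013 -0.047 -0.008 0.030 rad/s, tip=-0.684 0.045 1.034 m, tau=9.643 10.372 -2.111 2.741 N·m.
t=0.600 s (step 40): theta=-0.488 -0.154 0.573 -0.425 rad, w=0.084 -0.166 0.856 -0.025 rad/s, tip=-0.688 0.045 1.031 m, tau=13.518 18.687 -4.986 5.307 N·m.
t=0.660 s (step 44): theta=-0.484 -0.163 0.600 -0.427 rad, w=0.047 -0.115 0.139 -0.013 rad/s, tip=-0.698 0.041 1.023 m, tau=11.525 14.168 -3.380 3.873 N·m.
t=0.720 s (step 48): theta=-0.483 -0.168 0.601 -0.427 rad, w=-0.004 -0.035 -0.002 0.020 rad/s, tip=-0.701 0.041 1.020 m, tau=10.551 12.070 -2.675 3.223 N·m.
t=0.780 s (step 52): theta=-0.484 -0.168 0.601 -0.425 rad, w=-0.021 0.002 -0.013 0.044 rad/s, tip=-0.702 0.042 1.020 m, tau=10.027 11.130 -2.392 2.955 N·m.
t=0.840 s (step 56): theta=-0.485 -0.168 0.600 -0.422 rad, w=-0.019 0.009 -0.018 0.056 rad/s, tip=-0.702 0.044 1.020 m, tau=9.775 10.730 -2.271 2.834 N·m.
t=0.900 s (step 60): theta=-0.486 -0.167 0.599 -0.418 rad, w=-0.017 0.010 -0.018 0.056 rad/s, tip=-0.702 0.046 1.021 m, tau=9.661 10.557 -2.216 2.776 N·m.
t=0.960 s (step 64): theta=-0.487 -0.167 0.598 -0.415 rad, w=-0.014 0.009 -0.017 0.049 rad/s, tip=-0.702 0.047 1.022 m, tau=9.611 10.481 -2.188 2.747 N·m.
t=1.020 s (step 68): theta=-0.488 -0.166 0.597 -0.412 rad, w=-0.012 0.008 -0.017 0.040 rad/s, tip=-0.701 0.048 1.023 m, tau=9.591 10.448 -2.172 2.731 N·m.
t=1.080 s (step 72): theta=-0.489 -0.166 0.596 -0.410 rad, w=-0.009 0.006 -0.021 0.031 rad/s, tip=-0.701 0.049 1.023 m, tau=9.585 10.434 -2.160 2.720 N·m.
t=1.140 s (step 76): theta=-0.489 -0.165 0.595 -0.408 rad, w=-0.007 0.003 -0.026 0.023 rad/s, tip=-0.700 0.050 1.024 m, tau=9.585 10.427 -2.151 2.712 N·m.
t=1.200 s (step 80): theta=-0.490 -0.165 0.594 -0.407 rad, w=-0.005 0.001 -0.027 0.018 rad/s, tip=-0.700 0.051 1.024 m, tau=9.588 10.423 -2.143 2.704 N·m.
t=1.260 s (step 84): theta=-0.490 -0.165 0.593 -0.406 rad, w=-0.004 -0.000 -0.027 0.014 rad/s, tip=-0.700 0.051 1.025 m, tau=9.591 10.421 -2.136 2.696 N·m.
t=1.320 s (step 88): theta=-0.491 -0.164 0.593 -0.405 rad, w=-0.002 -0.001 -0.027 0.012 rad/s, tip=-0.700 0.052 1.025 m, tau=9.596 10.419 -2.130 2.689 N·m.
t=1.380 s (step 92): theta=-0.491 -0.164 0.592 -0.404 rad, w=-0.001 -0.002 -0.026 0.010 rad/s, tip=-0.699 0.052 1.025 m.
final tip position (m): -0.699 0.052 1.025


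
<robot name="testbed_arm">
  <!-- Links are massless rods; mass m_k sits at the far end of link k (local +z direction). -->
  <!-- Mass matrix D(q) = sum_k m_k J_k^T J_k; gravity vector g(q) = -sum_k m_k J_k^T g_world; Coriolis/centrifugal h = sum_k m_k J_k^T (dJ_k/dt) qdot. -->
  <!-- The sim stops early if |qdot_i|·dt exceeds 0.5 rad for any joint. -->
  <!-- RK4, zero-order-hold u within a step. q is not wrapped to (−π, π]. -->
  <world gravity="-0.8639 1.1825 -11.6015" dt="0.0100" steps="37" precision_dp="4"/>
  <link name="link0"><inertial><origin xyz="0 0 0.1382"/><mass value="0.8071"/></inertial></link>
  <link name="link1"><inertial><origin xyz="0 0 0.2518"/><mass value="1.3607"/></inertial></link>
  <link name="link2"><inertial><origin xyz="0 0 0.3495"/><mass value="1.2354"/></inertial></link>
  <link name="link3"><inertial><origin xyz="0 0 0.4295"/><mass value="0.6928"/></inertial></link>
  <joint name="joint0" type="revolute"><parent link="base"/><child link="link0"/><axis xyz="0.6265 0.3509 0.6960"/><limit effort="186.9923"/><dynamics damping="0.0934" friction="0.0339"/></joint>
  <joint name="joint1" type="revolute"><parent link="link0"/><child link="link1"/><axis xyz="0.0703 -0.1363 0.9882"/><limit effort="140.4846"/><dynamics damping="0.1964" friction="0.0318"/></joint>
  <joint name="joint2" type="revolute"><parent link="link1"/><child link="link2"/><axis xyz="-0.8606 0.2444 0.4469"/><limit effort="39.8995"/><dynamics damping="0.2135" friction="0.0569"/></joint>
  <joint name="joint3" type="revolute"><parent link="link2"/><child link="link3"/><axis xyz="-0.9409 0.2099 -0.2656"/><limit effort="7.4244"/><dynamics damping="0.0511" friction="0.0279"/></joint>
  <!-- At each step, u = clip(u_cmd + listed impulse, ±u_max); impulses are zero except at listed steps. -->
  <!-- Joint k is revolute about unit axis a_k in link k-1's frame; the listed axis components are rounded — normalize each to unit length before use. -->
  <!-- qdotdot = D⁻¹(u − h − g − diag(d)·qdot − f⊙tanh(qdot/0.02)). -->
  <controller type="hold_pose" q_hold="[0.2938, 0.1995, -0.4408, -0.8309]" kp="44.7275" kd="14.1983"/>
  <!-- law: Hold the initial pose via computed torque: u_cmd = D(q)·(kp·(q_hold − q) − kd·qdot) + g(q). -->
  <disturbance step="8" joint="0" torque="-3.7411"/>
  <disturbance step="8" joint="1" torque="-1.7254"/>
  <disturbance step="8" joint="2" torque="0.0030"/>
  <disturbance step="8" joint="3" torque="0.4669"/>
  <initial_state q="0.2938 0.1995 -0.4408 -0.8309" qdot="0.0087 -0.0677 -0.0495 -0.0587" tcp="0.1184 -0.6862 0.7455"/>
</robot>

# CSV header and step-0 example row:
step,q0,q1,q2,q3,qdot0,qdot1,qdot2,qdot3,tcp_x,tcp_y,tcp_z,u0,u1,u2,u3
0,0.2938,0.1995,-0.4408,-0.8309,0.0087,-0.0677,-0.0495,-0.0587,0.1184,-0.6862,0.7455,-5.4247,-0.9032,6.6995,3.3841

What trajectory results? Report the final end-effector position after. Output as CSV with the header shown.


step,q0,q1,q2,q3,qdot0,qdot1,qdot2,qdot3,tcp_x,tcp_y,tcp_z,u0,u1,u2,u3
1,0.2939,0.1989,-0.4413,-0.8314,0.0042,-0.0466,-0.0453,-0.0445,0.1181,-0.6864,0.7450,-5.4076,-0.9191,6.6392,3.3591
2,0.2939,0.1985,-0.4417,-0.8318,0.0011,-0.0306,-0.0406,-0.0331,0.1179,-0.6866,0.7447,-5.3930,-0.9325,6.5855,3.3369
3,0.2939,0.1983,-0.4421,-0.8321,-0.0008,-0.0193,-0.0354,-0.0244,0.1177,-0.6867,0.7444,-5.3805,-0.9433,6.5378,3.3173
4,0.2939,0.1981,-0.4424,-0.8323,-0.0014,-0.0124,-0.0297,-0.0183,0.1176,-0.6868,0.7441,-5.3696,-0.9517,6.4955,3.3003
5,0.2939,0.1980,-0.4427,-0.8325,-0.0013,-0.0085,-0.0239,-0.0142,0.1174,-0.6869,0.7440,-5.3598,-0.9582,6.4582,3.2855
6,0.2939,0.1980,-0.4429,-0.8326,-0.0010,-0.0063,-0.0185,-0.0113,0.1174,-0.6870,0.7438,-5.3509,-0.9632,6.4256,3.2727
7,0.2938,0.1979,-0.4431,-0.8327,-0.0006,-0.0047,-0.0138,-0.0089,0.1173,-0.6870,0.7437,-5.3429,-0.9673,6.3975,3.2617
8,0.2938,0.1979,-0.4432,-0.8328,-0.0003,-0.0034,-0.0100,-0.0068,0.1172,-0.6871,0.7436,-9.0767,-2.6959,6.3765,3.7191
9,0.2938,0.1974,-0.4433,-0.8328,-0.0035,-0.0981,-0.0102,-0.0015,0.1170,-0.6871,0.7436,-4.7881,-0.7291,6.3517,3.1771
10,0.2938,0.1965,-0.4434,-0.8328,-0.0066,-0.0718,-0.0102,0.0022,0.1165,-0.6871,0.7437,-4.8412,-0.7656,6.3320,3.1787
11,0.2937,0.1959,-0.4435,-0.8328,-0.0084,-0.0511,-0.0092,0.0039,0.1162,-0.6871,0.7437,-4.8894,-0.7973,6.3147,3.1807
12,0.2936,0.1955,-0.4436,-0.8327,-0.0095,-0.0347,-0.0078,0.0047,0.1159,-0.6870,0.7438,-4.9329,-0.8249,6.2998,3.1827
13,0.2935,0.1952,-0.4436,-0.8327,-0.0099,-0.0220,-0.0062,0.0048,0.1157,-0.6870,0.7439,-4.9720,-0.8486,6.2871,3.1846
14,0.2934,0.1950,-0.4437,-0.8326,-0.0095,-0.0130,-0.0042,0.0045,0.1155,-0.6870,0.7439,-5.0071,-0.8684,6.2766,3.1862
15,0.2933,0.1949,-0.4437,-0.8326,-0.0085,-0.0072,-0.0022,0.0039,0.1154,-0.6870,0.7440,-5.0383,-0.8848,6.2681,3.1876
16,0.2932,0.1949,-0.4437,-0.8326,-0.0072,-0.0036,-0.0003,0.0033,0.1153,-0.6869,0.7440,-5.0661,-0.8983,6.2614,3.1887
17,0.2932,0.1948,-0.4437,-0.8325,-0.0058,-0.0012,0.0014,0.0029,0.1153,-0.6869,0.7441,-5.0907,-0.9096,6.2562,3.1896
18,0.2931,0.1948,-0.4437,-0.8325,-0.0045,0.0005,0.0027,0.0028,0.1152,-0.6869,0.7441,-5.1124,-0.9191,6.2523,3.1903
19,0.2931,0.1948,-0.4437,-0.8325,-0.0033,0.0018,0.0037,0.0027,0.1152,-0.6868,0.7442,-5.1316,-0.9272,6.2493,3.1910
20,0.2931,0.1949,-0.4436,-0.8324,-0.0022,0.0027,0.0044,0.0028,0.1152,-0.6868,0.7442,-5.1486,-0.9341,6.2469,3.1916
21,0.2930,0.1949,-0.4436,-0.8324,-0.0013,0.0034,0.0050,0.0028,0.1152,-0.6868,0.7442,-5.1635,-0.9400,6.2452,3.1922
22,0.2930,0.1949,-0.4435,-0.8324,-0.0005,0.0039,0.0054,0.0029,0.1152,-0.6868,0.7443,-5.1766,-0.9451,6.2439,3.1927
23,0.2930,0.1950,-0.4435,-0.8324,0.0001,0.0044,0.0057,0.0030,0.1153,-0.6867,0.7443,-5.1882,-0.9496,6.2428,3.1932
24,0.2930,0.1950,-0.4434,-0.8323,0.0007,0.0047,0.0059,0.0030,0.1153,-0.6867,0.7444,-5.1985,-0.9534,6.2421,3.1936
25,0.2930,0.1951,-0.4434,-0.8323,0.0012,0.0049,0.0061,0.0031,0.1154,-0.6867,0.7444,-5.2075,-0.9567,6.2415,3.1941
26,0.2931,0.1951,-0.4433,-0.8323,0.0016,0.0051,0.0062,0.0031,0.1154,-0.6867,0.7444,-5.2155,-0.9596,6.2410,3.1944
27,0.2931,0.1952,-0.4432,-0.8322,0.0019,0.0053,0.0062,0.0031,0.1154,-0.6867,0.7444,-5.2225,-0.9620,6.2406,3.1948
28,0.2931,0.1952,-0.4432,-0.8322,0.0022,0.0053,0.0062,0.0031,0.1155,-0.6867,0.7445,-5.2287,-0.9642,6.2403,3.1951
29,0.2931,0.1953,-0.4431,-0.8322,0.0024,0.0054,0.0062,0.0030,0.1156,-0.6867,0.7445,-5.2342,-0.9661,6.2401,3.1954
30,0.2931,0.1953,-0.4430,-0.8321,0.0026,0.0054,0.0061,0.0030,0.1156,-0.6866,0.7445,-5.2390,-0.9677,6.2398,3.1957
31,0.2932,0.1954,-0.4430,-0.8321,0.0027,0.0054,0.0060,0.0030,0.1157,-0.6866,0.7446,-5.2433,-0.9692,6.2396,3.1959
32,0.2932,0.1954,-0.4429,-0.8321,0.0028,0.0054,0.0059,0.0029,0.1157,-0.6866,0.7446,-5.2470,-0.9704,6.2394,3.1961
33,0.2932,0.1955,-0.4429,-0.8321,0.0029,0.0054,0.0058,0.0028,0.1158,-0.6866,0.7446,-5.2504,-0.9715,6.2392,3.1962
34,0.2933,0.1955,-0.4428,-0.8320,0.0029,0.0054,0.0057,0.0028,0.1158,-0.6866,0.7446,-5.2533,-0.9724,6.2390,3.1964
35,0.2933,0.1956,-0.4427,-0.8320,0.0030,0.0053,0.0056,0.0027,0.1159,-0.6866,0.7447,-5.2560,-0.9732,6.2388,3.1965
36,0.2933,0.1957,-0.4427,-0.8320,0.0030,0.0052,0.0055,0.0027,0.1160,-0.6866,0.7447,-5.2583,-0.9740,6.2386,3.1966
37,0.2933,0.1957,-0.4426,-0.8320,0.0030,0.0052,0.0054,0.0026,0.1160,-0.6866,0.7447,,,,
# final tcp position (m): 0.1160 -0.6866 0.7447


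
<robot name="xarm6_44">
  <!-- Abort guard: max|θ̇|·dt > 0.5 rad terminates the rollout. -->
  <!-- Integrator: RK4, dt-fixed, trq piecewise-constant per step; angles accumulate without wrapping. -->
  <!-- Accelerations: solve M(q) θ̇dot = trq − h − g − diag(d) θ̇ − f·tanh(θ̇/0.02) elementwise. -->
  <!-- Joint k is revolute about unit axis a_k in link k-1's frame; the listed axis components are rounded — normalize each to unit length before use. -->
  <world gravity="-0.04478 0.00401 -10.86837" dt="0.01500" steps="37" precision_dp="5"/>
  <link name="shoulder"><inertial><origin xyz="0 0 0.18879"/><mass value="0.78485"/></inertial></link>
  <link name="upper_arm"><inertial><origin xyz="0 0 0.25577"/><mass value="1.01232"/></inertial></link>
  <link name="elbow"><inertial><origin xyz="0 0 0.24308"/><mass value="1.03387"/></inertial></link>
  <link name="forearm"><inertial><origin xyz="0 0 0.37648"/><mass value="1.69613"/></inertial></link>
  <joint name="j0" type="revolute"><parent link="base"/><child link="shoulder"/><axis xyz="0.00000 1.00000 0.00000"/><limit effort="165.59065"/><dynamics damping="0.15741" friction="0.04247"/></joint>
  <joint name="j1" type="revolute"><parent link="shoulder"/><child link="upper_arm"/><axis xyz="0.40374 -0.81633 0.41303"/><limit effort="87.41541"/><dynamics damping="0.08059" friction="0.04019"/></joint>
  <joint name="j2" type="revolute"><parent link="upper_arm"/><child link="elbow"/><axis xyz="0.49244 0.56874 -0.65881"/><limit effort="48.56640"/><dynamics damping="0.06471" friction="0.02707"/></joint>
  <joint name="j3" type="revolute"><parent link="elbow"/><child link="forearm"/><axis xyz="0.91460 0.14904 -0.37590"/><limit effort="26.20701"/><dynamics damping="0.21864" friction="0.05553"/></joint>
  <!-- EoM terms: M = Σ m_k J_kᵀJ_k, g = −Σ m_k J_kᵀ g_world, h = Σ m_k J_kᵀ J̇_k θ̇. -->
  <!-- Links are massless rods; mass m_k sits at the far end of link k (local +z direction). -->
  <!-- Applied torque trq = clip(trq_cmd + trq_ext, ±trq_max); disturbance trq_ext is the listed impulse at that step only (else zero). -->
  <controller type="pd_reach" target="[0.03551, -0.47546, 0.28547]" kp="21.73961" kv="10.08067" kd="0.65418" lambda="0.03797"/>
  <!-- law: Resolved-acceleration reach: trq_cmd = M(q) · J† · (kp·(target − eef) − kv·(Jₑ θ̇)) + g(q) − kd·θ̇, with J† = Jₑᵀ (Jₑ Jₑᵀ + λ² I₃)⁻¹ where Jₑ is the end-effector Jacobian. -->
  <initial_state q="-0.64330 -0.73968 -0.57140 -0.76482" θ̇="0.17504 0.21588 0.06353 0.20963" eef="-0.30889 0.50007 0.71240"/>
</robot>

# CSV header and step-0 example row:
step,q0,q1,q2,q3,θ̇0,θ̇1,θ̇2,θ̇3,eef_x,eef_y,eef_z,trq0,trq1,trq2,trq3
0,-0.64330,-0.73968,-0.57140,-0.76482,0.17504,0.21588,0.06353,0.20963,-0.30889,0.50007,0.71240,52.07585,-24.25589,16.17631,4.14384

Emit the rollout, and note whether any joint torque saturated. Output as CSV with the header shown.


step,q0,q1,q2,q3,θ̇0,θ̇1,θ̇2,θ̇3,eef_x,eef_y,eef_z,trq0,trq1,trq2,trq3
1,-0.62388,-0.71957,-0.56437,-0.78003,2.37616,2.40071,0.80018,-2.14820,-0.30816,0.49767,0.71331,46.97161,-23.64293,14.55916,5.78145
2,-0.57739,-0.67657,-0.55720,-0.81602,3.78481,3.27866,0.11969,-2.60834,-0.30620,0.49263,0.71307,43.95706,-22.89082,13.59288,5.71925
3,-0.51296,-0.62473,-0.56306,-0.85495,4.77199,3.58800,-0.91902,-2.56042,-0.30304,0.48543,0.71222,39.12341,-20.43828,12.35830,5.25937
4,-0.43649,-0.57108,-0.58454,-0.89212,5.39780,3.52918,-1.95260,-2.38352,-0.29848,0.47596,0.71066,32.13000,-16.32010,10.77665,4.76329
5,-0.35321,-0.52019,-0.61993,-0.92685,5.69086,3.23396,-2.76103,-2.24574,-0.29230,0.46412,0.70819,24.24271,-11.46619,9.00052,4.37592
6,-0.26759,-0.47470,-0.66518,-0.96018,5.72001,2.82692,-3.25960,-2.20467,-0.28445,0.45000,0.70471,16.71666,-6.79182,7.22466,4.13588
7,-0.18290,-0.43553,-0.71585,-0.99345,5.57417,2.40207,-3.48079,-2.24224,-0.27503,0.43388,0.70023,10.22298,-2.81507,5.60808,4.01995
8,-0.10118,-0.40253,-0.76839,-1.02752,5.33084,2.01094,-3.51094,-2.31156,-0.26428,0.41612,0.69485,4.93620,0.30789,4.24627,3.98579
9,-0.02345,-0.37502,-0.82057,-1.06258,5.04329,1.67233,-3.43489,-2.37264,-0.25254,0.39712,0.68871,0.76589,2.62908,3.17280,3.99888
10,0.04986,-0.35219,-0.87123,-1.09834,4.74289,1.38774,-3.31214,-2.40453,-0.24014,0.37720,0.68196,-2.47391,4.28334,2.37690,4.03968
11,0.11870,-0.33325,-0.91995,-1.13433,4.44624,1.15216,-3.17657,-2.40204,-0.22738,0.35664,0.67475,-4.97672,5.41751,1.82420,4.09962
12,0.18318,-0.31753,-0.96665,-1.17006,4.16134,0.95916,-3.04449,-2.36843,-0.21449,0.33568,0.66718,-6.90906,6.16008,1.47248,4.17538
13,0.24351,-0.30442,-1.01144,-1.20511,3.89165,0.80276,-2.92231,-2.30990,-0.20167,0.31448,0.65934,-8.40287,6.61310,1.28072,4.26513
14,0.29992,-0.29341,-1.05447,-1.23914,3.63839,0.67787,-2.81159,-2.23269,-0.18905,0.29319,0.65131,-9.55866,6.85362,1.21308,4.36694
15,0.35265,-0.28406,-1.09593,-1.27192,3.40167,0.58015,-2.71188,-2.14201,-0.17675,0.27191,0.64314,-10.45162,6.93833,1.23996,4.47844
16,0.40197,-0.27600,-1.13596,-1.30327,3.18108,0.50593,-2.62200,-2.04187,-0.16483,0.25074,0.63485,-11.13768,6.90826,1.33771,4.59699
17,0.44809,-0.26890,-1.17470,-1.33308,2.97598,0.45192,-2.54071,-1.93523,-0.15334,0.22976,0.62649,-11.65844,6.79292,1.48783,4.71994
18,0.49125,-0.26247,-1.21228,-1.36126,2.78560,0.41515,-2.46689,-1.82430,-0.14233,0.20902,0.61808,-12.04500,6.61345,1.67602,4.84486
19,0.53166,-0.25649,-1.24880,-1.38776,2.60907,0.39281,-2.39965,-1.71076,-0.13180,0.18859,0.60962,-12.32088,6.38502,1.89132,4.96967
20,0.56953,-0.25075,-1.28436,-1.41255,2.44548,0.38220,-2.33830,-1.59595,-0.12178,0.16852,0.60112,-12.50430,6.11866,2.12541,5.09269
21,0.60503,-0.24510,-1.31904,-1.43561,2.29383,0.38076,-2.28227,-1.48102,-0.11227,0.14883,0.59261,-12.60978,5.82258,2.37199,5.21267
22,0.63833,-0.23941,-1.35291,-1.45697,2.15311,0.38603,-2.23111,-1.36698,-0.10326,0.12956,0.58407,-12.64952,5.50319,2.62622,5.32871
23,0.66961,-0.23362,-1.38605,-1.47663,2.02228,0.39576,-2.18438,-1.25478,-0.09476,0.11075,0.57552,-12.63422,5.16579,2.88440,5.44020
24,0.69899,-0.22765,-1.41851,-1.49462,1.90036,0.40794,-2.14164,-1.14525,-0.08674,0.09240,0.56696,-12.57378,4.81507,3.14362,5.54677
25,0.72660,-0.22150,-1.45036,-1.51100,1.78638,0.42085,-2.10245,-1.03914,-0.07921,0.07454,0.55839,-12.47751,4.45544,3.40151,5.64821
26,0.75256,-0.21515,-1.48165,-1.52582,1.67949,0.43312,-2.06630,-0.93709,-0.07214,0.05718,0.54982,-12.35433,4.09110,3.65613,5.74438
27,0.77696,-0.20863,-1.51241,-1.53915,1.57891,0.44371,-2.03268,-0.83961,-0.06551,0.04033,0.54125,-12.21259,3.72613,3.90580,5.83517
28,0.79990,-0.20197,-1.54268,-1.55105,1.48398,0.45193,-2.00105,-0.74707,-0.05930,0.02398,0.53270,-12.05995,3.36436,4.14907,5.92051
29,0.82145,-0.19521,-1.57248,-1.56160,1.39414,0.45737,-1.97089,-0.65970,-0.05348,0.00814,0.52417,-11.90315,3.00932,4.38470,6.00031
30,0.84169,-0.18838,-1.60185,-1.57089,1.30893,0.45987,-1.94169,-0.57762,-0.04805,-0.00719,0.51567,-11.74780,2.66406,4.61162,6.07446
31,0.86069,-0.18154,-1.63077,-1.57898,1.22795,0.45949,-1.91300,-0.50083,-0.04296,-0.02201,0.50722,-11.59835,2.33111,4.82894,6.14286
32,0.87850,-0.17472,-1.65927,-1.58597,1.15088,0.45640,-1.88443,-0.42923,-0.03819,-0.03632,0.49882,-11.45802,2.01242,5.03597,6.20543
33,0.89518,-0.16796,-1.68733,-1.59191,1.07746,0.45088,-1.85565,-0.36268,-0.03372,-0.05014,0.49050,-11.32891,1.70935,5.23221,6.26210
34,0.91079,-0.16130,-1.71496,-1.59690,1.00745,0.44325,-1.82644,-0.30095,-0.02953,-0.06347,0.48226,-11.21209,1.42267,5.41733,6.31282
35,0.92537,-0.15476,-1.74214,-1.60099,0.94066,0.43385,-1.79661,-0.24380,-0.02560,-0.07633,0.47412,-11.10784,1.15270,5.59116,6.35760
36,0.93898,-0.14838,-1.76887,-1.60427,0.87692,0.42301,-1.76607,-0.19096,-0.02191,-0.08870,0.46609,-11.01576,0.89932,5.75371,6.39648
37,0.95165,-0.14216,-1.79513,-1.60678,0.81606,0.41106,-1.73478,-0.14216,-0.01843,-0.10062,0.45819,,,,
# any joint saturated: no


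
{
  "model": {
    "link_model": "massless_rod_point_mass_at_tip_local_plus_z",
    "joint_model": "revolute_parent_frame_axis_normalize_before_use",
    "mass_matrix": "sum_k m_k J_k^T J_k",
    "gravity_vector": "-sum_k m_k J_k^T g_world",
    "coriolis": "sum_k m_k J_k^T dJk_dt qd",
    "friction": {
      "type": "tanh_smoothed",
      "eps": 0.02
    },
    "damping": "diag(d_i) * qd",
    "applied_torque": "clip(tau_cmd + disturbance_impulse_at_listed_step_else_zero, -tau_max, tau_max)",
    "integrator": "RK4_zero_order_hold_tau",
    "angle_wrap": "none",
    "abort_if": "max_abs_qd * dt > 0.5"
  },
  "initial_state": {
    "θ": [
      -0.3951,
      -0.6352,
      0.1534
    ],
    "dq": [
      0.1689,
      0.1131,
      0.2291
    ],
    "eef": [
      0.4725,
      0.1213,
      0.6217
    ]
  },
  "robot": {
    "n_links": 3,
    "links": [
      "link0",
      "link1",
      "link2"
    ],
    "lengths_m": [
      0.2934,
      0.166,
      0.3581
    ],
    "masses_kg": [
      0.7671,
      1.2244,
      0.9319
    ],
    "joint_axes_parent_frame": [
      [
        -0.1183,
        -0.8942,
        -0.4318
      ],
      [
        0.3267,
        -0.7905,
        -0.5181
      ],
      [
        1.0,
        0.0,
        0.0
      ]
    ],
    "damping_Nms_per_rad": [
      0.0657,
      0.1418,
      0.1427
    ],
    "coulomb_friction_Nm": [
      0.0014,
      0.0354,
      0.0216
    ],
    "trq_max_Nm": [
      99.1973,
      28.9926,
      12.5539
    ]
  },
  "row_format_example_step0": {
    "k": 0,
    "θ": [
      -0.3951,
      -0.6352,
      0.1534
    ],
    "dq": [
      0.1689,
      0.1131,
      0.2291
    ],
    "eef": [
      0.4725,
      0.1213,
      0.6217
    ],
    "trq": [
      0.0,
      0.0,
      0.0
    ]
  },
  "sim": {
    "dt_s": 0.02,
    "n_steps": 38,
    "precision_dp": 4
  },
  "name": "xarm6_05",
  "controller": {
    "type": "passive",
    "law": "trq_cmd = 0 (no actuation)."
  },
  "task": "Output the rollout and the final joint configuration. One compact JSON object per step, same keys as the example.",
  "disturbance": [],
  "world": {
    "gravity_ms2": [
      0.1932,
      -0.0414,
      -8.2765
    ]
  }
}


{"k":1,"\u03b8":[-0.3923,-0.6355,0.1597],"dq":[0.1069,-0.1326,0.4001],"eef":[0.4721,0.119,0.6224],"trq":[0.0,0.0,0.0]}
{"k":2,"\u03b8":[-0.3909,-0.6404,0.1693],"dq":[0.0343,-0.3549,0.553],"eef":[0.4736,0.1174,0.6208],"trq":[0.0,0.0,0.0]}
{"k":3,"\u03b8":[-0.391,-0.6495,0.1818],"dq":[-0.0466,-0.5603,0.6959],"eef":[0.4769,0.1164,0.6172],"trq":[0.0,0.0,0.0]}
{"k":4,"\u03b8":[-0.3928,-0.6627,0.1971],"dq":[-0.1377,-0.7472,0.8305],"eef":[0.4821,0.1161,0.6113],"trq":[0.0,0.0,0.0]}
{"k":5,"\u03b8":[-0.3966,-0.6793,0.215],"dq":[-0.2409,-0.9139,0.9579],"eef":[0.4891,0.1165,0.6033],"trq":[0.0,0.0,0.0]}
{"k":6,"\u03b8":[-0.4025,-0.6991,0.2354],"dq":[-0.3585,-1.0584,1.0792],"eef":[0.4977,0.1174,0.5929],"trq":[0.0,0.0,0.0]}
{"k":7,"\u03b8":[-0.411,-0.7215,0.2581],"dq":[-0.4928,-1.1782,1.1948],"eef":[0.5079,0.119,0.5801],"trq":[0.0,0.0,0.0]}
{"k":8,"\u03b8":[-0.4224,-0.746,0.2831],"dq":[-0.6466,-1.2705,1.3047],"eef":[0.5196,0.1212,0.5648],"trq":[0.0,0.0,0.0]}
{"k":9,"\u03b8":[-0.437,-0.7721,0.3103],"dq":[-0.8228,-1.3315,1.4084],"eef":[0.5326,0.1239,0.5468],"trq":[0.0,0.0,0.0]}
{"k":10,"\u03b8":[-0.4555,-0.799,0.3394],"dq":[-1.0247,-1.3567,1.5049],"eef":[0.5467,0.1271,0.5261],"trq":[0.0,0.0,0.0]}
{"k":11,"\u03b8":[-0.4782,-0.8261,0.3704],"dq":[-1.2555,-1.3411,1.5928],"eef":[0.5618,0.1309,0.5023],"trq":[0.0,0.0,0.0]}
{"k":12,"\u03b8":[-0.5059,-0.8524,0.403],"dq":[-1.5186,-1.2786,1.6702],"eef":[0.5776,0.1351,0.4755],"trq":[0.0,0.0,0.0]}
{"k":13,"\u03b8":[-0.5392,-0.8769,0.4371],"dq":[-1.817,-1.1619,1.7346],"eef":[0.5939,0.1397,0.4455],"trq":[0.0,0.0,0.0]}
{"k":14,"\u03b8":[-0.5788,-0.8984,0.4723],"dq":[-2.1534,-0.9831,1.7825],"eef":[0.6104,0.1447,0.4122],"trq":[0.0,0.0,0.0]}
{"k":15,"\u03b8":[-0.6256,-0.9157,0.5083],"dq":[-2.5297,-0.7328,1.8096],"eef":[0.6268,0.1501,0.3756],"trq":[0.0,0.0,0.0]}
{"k":16,"\u03b8":[-0.6803,-0.9272,0.5445],"dq":[-2.947,-0.4008,1.8097],"eef":[0.6429,0.1557,0.3357],"trq":[0.0,0.0,0.0]}
{"k":17,"\u03b8":[-0.7438,-0.9311,0.5804],"dq":[-3.4039,0.0219,1.7761],"eef":[0.6583,0.1615,0.2925],"trq":[0.0,0.0,0.0]}
{"k":18,"\u03b8":[-0.8167,-0.9257,0.6153],"dq":[-3.8943,0.5367,1.704],"eef":[0.6728,0.1675,0.2461],"trq":[0.0,0.0,0.0]}
{"k":19,"\u03b8":[-0.8998,-0.9089,0.6482],"dq":[-4.4231,1.1699,1.5712],"eef":[0.6861,0.1734,0.1967],"trq":[0.0,0.0,0.0]}
{"k":20,"\u03b8":[-0.9938,-0.878,0.6776],"dq":[-4.9879,1.9347,1.3599],"eef":[0.698,0.1794,0.1443],"trq":[0.0,0.0,0.0]}
{"k":21,"\u03b8":[-1.0995,-0.8305,0.7019],"dq":[-5.5871,2.8433,1.0484],"eef":[0.7082,0.1851,0.0894],"trq":[0.0,0.0,0.0]}
{"k":22,"\u03b8":[-1.2176,-0.7633,0.7187],"dq":[-6.2216,3.9073,0.6121],"eef":[0.7164,0.1906,0.0321],"trq":[0.0,0.0,0.0]}
{"k":23,"\u03b8":[-1.3487,-0.6731,0.7254],"dq":[-6.8973,5.1358,0.027],"eef":[0.7224,0.1955,-0.027],"trq":[0.0,0.0,0.0]}
{"k":24,"\u03b8":[-1.4938,-0.5568,0.7188],"dq":[-7.622,6.5262,-0.7115],"eef":[0.7256,0.1997,-0.0875],"trq":[0.0,0.0,0.0]}
{"k":25,"\u03b8":[-1.654,-0.4111,0.696],"dq":[-8.4084,8.0656,-1.5909],"eef":[0.7251,0.2028,-0.1486],"trq":[0.0,0.0,0.0]}
{"k":26,"\u03b8":[-1.8304,-0.2337,0.6549],"dq":[-9.2416,9.6676,-2.5032],"eef":[0.7194,0.2048,-0.2092],"trq":[0.0,0.0,0.0]}
{"k":27,"\u03b8":[-2.0233,-0.0258,0.5976],"dq":[-10.0096,11.0373,-3.1442],"eef":[0.706,0.2054,-0.2676],"trq":[0.0,0.0,0.0]}
{"k":28,"\u03b8":[-2.2285,0.2019,0.5345],"dq":[-10.4243,11.516,-2.9975],"eef":[0.6816,0.2054,-0.3219],"trq":[0.0,0.0,0.0]}
{"k":29,"\u03b8":[-2.4359,0.4245,0.4848],"dq":[-10.2112,10.4913,-1.832],"eef":[0.644,0.2056,-0.3719],"trq":[0.0,0.0,0.0]}
{"k":30,"\u03b8":[-2.6335,0.6133,0.4643],"dq":[-9.4978,8.2652,-0.211],"eef":[0.5937,0.2073,-0.4186],"trq":[0.0,0.0,0.0]}
{"k":31,"\u03b8":[-2.8146,0.7524,0.4747],"dq":[-8.5902,5.6199,1.1827],"eef":[0.533,0.2111,-0.4637],"trq":[0.0,0.0,0.0]}
{"k":32,"\u03b8":[-2.9767,0.8383,0.5085],"dq":[-7.6222,2.9944,2.1275],"eef":[0.4637,0.2171,-0.5077],"trq":[0.0,0.0,0.0]}
{"k":33,"\u03b8":[-3.1192,0.8733,0.557],"dq":[-6.6154,0.5285,2.6624],"eef":[0.3865,0.2254,-0.5496],"trq":[0.0,0.0,0.0]}
{"k":34,"\u03b8":[-3.2413,0.861,0.6129],"dq":[-5.5923,-1.7131,2.8791],"eef":[0.3021,0.2363,-0.5878],"trq":[0.0,0.0,0.0]}
{"k":35,"\u03b8":[-3.343,0.8064,0.6707],"dq":[-4.5859,-3.7033,2.8674],"eef":[0.211,0.2498,-0.6196],"trq":[0.0,0.0,0.0]}
{"k":36,"\u03b8":[-3.4254,0.7153,0.7262],"dq":[-3.6902,-5.3298,2.6439],"eef":[0.1144,0.2661,-0.6418],"trq":[0.0,0.0,0.0]}
{"k":37,"\u03b8":[-3.4923,0.5969,0.7746],"dq":[-3.0459,-6.3921,2.1434],"eef":[0.0145,0.2851,-0.6513],"trq":[0.0,0.0,0.0]}
{"k":38,"\u03b8":[-3.5498,0.4648,0.8094],"dq":[-2.7765,-6.6849,1.2801],"eef":[-0.0854,0.3064,-0.6461]}
{"summary": "final \u03b8 (rad): -3.5498 0.4648 0.8094"}


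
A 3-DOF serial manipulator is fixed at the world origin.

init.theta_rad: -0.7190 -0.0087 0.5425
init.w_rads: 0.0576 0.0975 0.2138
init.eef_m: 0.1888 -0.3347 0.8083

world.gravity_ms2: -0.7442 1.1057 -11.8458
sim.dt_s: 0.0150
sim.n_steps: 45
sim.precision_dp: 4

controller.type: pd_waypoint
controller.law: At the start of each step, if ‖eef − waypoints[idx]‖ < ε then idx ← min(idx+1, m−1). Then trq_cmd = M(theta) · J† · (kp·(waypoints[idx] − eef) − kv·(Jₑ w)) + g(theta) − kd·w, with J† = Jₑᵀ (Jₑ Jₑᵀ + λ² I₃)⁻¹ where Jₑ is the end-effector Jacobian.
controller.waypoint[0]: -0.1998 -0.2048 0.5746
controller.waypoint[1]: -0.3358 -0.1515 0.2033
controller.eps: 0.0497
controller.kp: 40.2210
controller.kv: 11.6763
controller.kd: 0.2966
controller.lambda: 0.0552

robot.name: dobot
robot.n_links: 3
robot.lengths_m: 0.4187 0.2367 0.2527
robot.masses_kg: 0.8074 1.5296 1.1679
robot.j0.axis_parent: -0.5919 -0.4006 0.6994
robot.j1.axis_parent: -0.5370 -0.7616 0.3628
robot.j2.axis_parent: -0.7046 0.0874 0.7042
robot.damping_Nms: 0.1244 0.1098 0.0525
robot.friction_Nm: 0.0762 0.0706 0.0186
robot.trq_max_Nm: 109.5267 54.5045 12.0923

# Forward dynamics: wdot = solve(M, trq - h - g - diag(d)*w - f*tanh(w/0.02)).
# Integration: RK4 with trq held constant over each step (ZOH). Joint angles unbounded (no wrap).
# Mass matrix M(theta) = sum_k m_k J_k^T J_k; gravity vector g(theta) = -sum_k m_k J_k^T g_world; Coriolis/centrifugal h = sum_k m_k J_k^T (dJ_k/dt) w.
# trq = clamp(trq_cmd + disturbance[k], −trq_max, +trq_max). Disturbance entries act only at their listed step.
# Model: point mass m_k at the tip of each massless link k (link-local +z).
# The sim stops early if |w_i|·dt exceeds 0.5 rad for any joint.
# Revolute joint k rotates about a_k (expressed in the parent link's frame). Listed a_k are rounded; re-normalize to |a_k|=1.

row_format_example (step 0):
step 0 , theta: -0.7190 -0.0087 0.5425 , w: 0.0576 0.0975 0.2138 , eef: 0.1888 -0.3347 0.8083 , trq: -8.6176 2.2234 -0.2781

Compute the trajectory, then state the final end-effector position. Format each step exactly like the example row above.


step 1 , theta: -0.7269 0.0041 0.5523 , w: -1.1098 1.6047 1.0705 , eef: 0.1872 -0.3329 0.8086 , trq: -7.0103 1.5686 -0.4677
step 2 , theta: -0.7506 0.0370 0.5725 , w: -2.0383 2.7796 1.5953 , eef: 0.1832 -0.3311 0.8080 , trq: -4.7907 1.3590 -0.5108
step 3 , theta: -0.7865 0.0854 0.5983 , w: -2.7573 3.6790 1.8142 , eef: 0.1773 -0.3293 0.8062 , trq: -1.9372 1.5333 -0.4578
step 4 , theta: -0.8317 0.1454 0.6253 , w: -3.2767 4.3296 1.7672 , eef: 0.1700 -0.3279 0.8030 , trq: 1.2209 1.9413 -0.3561
step 5 , theta: -0.8834 0.2135 0.6501 , w: -3.6108 4.7549 1.5246 , eef: 0.1619 -0.3265 0.7984 , trq: 4.2390 2.4036 -0.2502
step 6 , theta: -0.9388 0.2865 0.6704 , w: -3.7852 4.9862 1.1736 , eef: 0.1532 -0.3253 0.7923 , trq: 6.7954 2.7837 -0.1737
step 7 , theta: -0.9959 0.3618 0.6851 , w: -3.8334 5.0627 0.7916 , eef: 0.1444 -0.3239 0.7850 , trq: 8.7595 3.0114 -0.1442
step 8 , theta: -1.0530 0.4374 0.6942 , w: -3.7894 5.0261 0.4285 , eef: 0.1358 -0.3224 0.7768 , trq: 10.1421 3.0689 -0.1640
step 9 , theta: -1.1090 0.5119 0.6981 , w: -3.6829 4.9146 0.1067 , eef: 0.1275 -0.3207 0.7679 , trq: 11.0247 2.9692 -0.2254
step 10 , theta: -1.1631 0.5843 0.6977 , w: -3.5367 4.7532 -0.1474 , eef: 0.1197 -0.3185 0.7587 , trq: 11.5080 2.7391 -0.3276
step 11 , theta: -1.2149 0.6542 0.6938 , w: -3.3689 4.5713 -0.3638 , eef: 0.1123 -0.3160 0.7493 , trq: 11.6933 2.4084 -0.4468
step 12 , theta: -1.2640 0.7213 0.6869 , w: -3.1912 4.3845 -0.5548 , eef: 0.1054 -0.3131 0.7399 , trq: 11.6634 2.0058 -0.5704
step 13 , theta: -1.3105 0.7856 0.6773 , w: -3.0114 4.1999 -0.7236 , eef: 0.0989 -0.3098 0.7306 , trq: 11.4841 1.5567 -0.6929
step 14 , theta: -1.3543 0.8472 0.6653 , w: -2.8341 4.0212 -0.8733 , eef: 0.0927 -0.3061 0.7215 , trq: 11.2062 1.0816 -0.8102
step 15 , theta: -1.3955 0.9061 0.6512 , w: -2.6624 3.8499 -1.0061 , eef: 0.0868 -0.3021 0.7127 , trq: 10.8677 0.5965 -0.9195
step 16 , theta: -1.4342 0.9626 0.6352 , w: -2.4977 3.6863 -1.1240 , eef: 0.0811 -0.2979 0.7042 , trq: 10.4965 0.1136 -1.0192
step 17 , theta: -1.4705 1.0167 0.6176 , w: -2.3411 3.5299 -1.2282 , eef: 0.0756 -0.2934 0.6961 , trq: 10.1127 -0.3579 -1.1084
step 18 , theta: -1.5045 1.0685 0.5985 , w: -2.1928 3.3801 -1.3199 , eef: 0.0703 -0.2888 0.6883 , trq: 9.7302 -0.8117 -1.1867
step 19 , theta: -1.5363 1.1180 0.5781 , w: -2.0528 3.2362 -1.4001 , eef: 0.0650 -0.2840 0.6808 , trq: 9.3586 -1.2434 -1.2540
step 20 , theta: -1.5661 1.1655 0.5566 , w: -1.9209 3.0976 -1.4697 , eef: 0.0599 -0.2792 0.6737 , trq: 9.0039 -1.6500 -1.3106
step 21 , theta: -1.5939 1.2109 0.5341 , w: -1.7968 2.9637 -1.5294 , eef: 0.0548 -0.2743 0.6670 , trq: 8.6699 -2.0301 -1.3567
step 22 , theta: -1.6200 1.2544 0.5108 , w: -1.6801 2.8341 -1.5801 , eef: 0.0498 -0.2695 0.6606 , trq: 8.3583 -2.3829 -1.3930
step 23 , theta: -1.6444 1.2959 0.4868 , w: -1.5703 2.7084 -1.6225 , eef: 0.0448 -0.2646 0.6546 , trq: 8.0698 -2.7084 -1.4199
step 24 , theta: -1.6671 1.3356 0.4622 , w: -1.4670 2.5865 -1.6572 , eef: 0.0399 -0.2599 0.6489 , trq: 7.8041 -3.0072 -1.4381
step 25 , theta: -1.6884 1.3735 0.4372 , w: -1.3697 2.4681 -1.6850 , eef: 0.0350 -0.2552 0.6435 , trq: 7.5602 -3.2803 -1.4482
step 26 , theta: -1.7083 1.4096 0.4118 , w: -1.2780 2.3531 -1.7065 , eef: 0.0301 -0.2506 0.6384 , trq: 7.3369 -3.5286 -1.4508
step 27 , theta: -1.7268 1.4440 0.3861 , w: -1.1914 2.2413 -1.7223 , eef: 0.0253 -0.2462 0.6336 , trq: 7.1327 -3.7537 -1.4466
step 28 , theta: -1.7440 1.4768 0.3602 , w: -1.1096 2.1329 -1.7328 , eef: 0.0204 -0.2419 0.6292 , trq: 6.9461 -3.9569 -1.4362
step 29 , theta: -1.7601 1.5080 0.3342 , w: -1.0323 2.0276 -1.7386 , eef: 0.0156 -0.2378 0.6249 , trq: 6.7756 -4.1398 -1.4203
step 30 , theta: -1.7750 1.5376 0.3081 , w: -0.9590 1.9255 -1.7401 , eef: 0.0108 -0.2339 0.6210 , trq: 6.6195 -4.3038 -1.3993
step 31 , theta: -1.7889 1.5658 0.2821 , w: -0.8894 1.8266 -1.7377 , eef: 0.0060 -0.2302 0.6173 , trq: 6.4764 -4.4505 -1.3740
step 32 , theta: -1.8017 1.5924 0.2561 , w: -0.8234 1.7309 -1.7318 , eef: 0.0013 -0.2266 0.6138 , trq: 6.3451 -4.5812 -1.3448
step 33 , theta: -1.8136 1.6177 0.2302 , w: -0.7606 1.6383 -1.7227 , eef: -0.0034 -0.2233 0.6106 , trq: 6.2243 -4.6975 -1.3122
step 34 , theta: -1.8246 1.6416 0.2045 , w: -0.7008 1.5488 -1.7107 , eef: -0.0081 -0.2201 0.6076 , trq: 6.1129 -4.8005 -1.2767
step 35 , theta: -1.8347 1.6641 0.1790 , w: -0.6438 1.4624 -1.6962 , eef: -0.0128 -0.2171 0.6048 , trq: 6.0099 -4.8916 -1.2386
step 36 , theta: -1.8439 1.6854 0.1537 , w: -0.5895 1.3792 -1.6794 , eef: -0.0174 -0.2143 0.6022 , trq: 5.9144 -4.9720 -1.1985
step 37 , theta: -1.8524 1.7055 0.1287 , w: -0.5377 1.2990 -1.6605 , eef: -0.0219 -0.2117 0.5998 , trq: 5.8257 -5.0426 -1.1566
step 38 , theta: -1.8601 1.7244 0.1040 , w: -0.4882 1.2219 -1.6397 , eef: -0.0264 -0.2092 0.5975 , trq: 5.7430 -5.1044 -1.1132
step 39 , theta: -1.8670 1.7422 0.0796 , w: -0.4410 1.1478 -1.6174 , eef: -0.0309 -0.2070 0.5954 , trq: 5.6658 -5.1585 -1.0688
step 40 , theta: -1.8733 1.7588 0.0555 , w: -0.3959 1.0767 -1.5935 , eef: -0.0353 -0.2049 0.5935 , trq: 5.5936 -5.2057 -1.0235
step 41 , theta: -1.8789 1.7745 0.0318 , w: -0.3529 1.0085 -1.5685 , eef: -0.0396 -0.2029 0.5918 , trq: 5.5258 -5.2466 -0.9775
step 42 , theta: -1.8839 1.7891 0.0085 , w: -0.3118 0.9433 -1.5423 , eef: -0.0439 -0.2012 0.5902 , trq: 5.4621 -5.2821 -0.9312
step 43 , theta: -1.8883 1.8028 -0.0144 , w: -0.2726 0.8808 -1.5152 , eef: -0.0481 -0.1995 0.5887 , trq: 5.4021 -5.3127 -0.8847
step 44 , theta: -1.8921 1.8155 -0.0369 , w: -0.2353 0.8212 -1.4872 , eef: -0.0522 -0.1980 0.5873 , trq: 5.3455 -5.3390 -0.8381
step 45 , theta: -1.8954 1.8274 -0.0589 , w: -0.1998 0.7642 -1.4587 , eef: -0.0563 -0.1967 0.5861
final eef position (m): -0.0563 -0.1967 0.5861


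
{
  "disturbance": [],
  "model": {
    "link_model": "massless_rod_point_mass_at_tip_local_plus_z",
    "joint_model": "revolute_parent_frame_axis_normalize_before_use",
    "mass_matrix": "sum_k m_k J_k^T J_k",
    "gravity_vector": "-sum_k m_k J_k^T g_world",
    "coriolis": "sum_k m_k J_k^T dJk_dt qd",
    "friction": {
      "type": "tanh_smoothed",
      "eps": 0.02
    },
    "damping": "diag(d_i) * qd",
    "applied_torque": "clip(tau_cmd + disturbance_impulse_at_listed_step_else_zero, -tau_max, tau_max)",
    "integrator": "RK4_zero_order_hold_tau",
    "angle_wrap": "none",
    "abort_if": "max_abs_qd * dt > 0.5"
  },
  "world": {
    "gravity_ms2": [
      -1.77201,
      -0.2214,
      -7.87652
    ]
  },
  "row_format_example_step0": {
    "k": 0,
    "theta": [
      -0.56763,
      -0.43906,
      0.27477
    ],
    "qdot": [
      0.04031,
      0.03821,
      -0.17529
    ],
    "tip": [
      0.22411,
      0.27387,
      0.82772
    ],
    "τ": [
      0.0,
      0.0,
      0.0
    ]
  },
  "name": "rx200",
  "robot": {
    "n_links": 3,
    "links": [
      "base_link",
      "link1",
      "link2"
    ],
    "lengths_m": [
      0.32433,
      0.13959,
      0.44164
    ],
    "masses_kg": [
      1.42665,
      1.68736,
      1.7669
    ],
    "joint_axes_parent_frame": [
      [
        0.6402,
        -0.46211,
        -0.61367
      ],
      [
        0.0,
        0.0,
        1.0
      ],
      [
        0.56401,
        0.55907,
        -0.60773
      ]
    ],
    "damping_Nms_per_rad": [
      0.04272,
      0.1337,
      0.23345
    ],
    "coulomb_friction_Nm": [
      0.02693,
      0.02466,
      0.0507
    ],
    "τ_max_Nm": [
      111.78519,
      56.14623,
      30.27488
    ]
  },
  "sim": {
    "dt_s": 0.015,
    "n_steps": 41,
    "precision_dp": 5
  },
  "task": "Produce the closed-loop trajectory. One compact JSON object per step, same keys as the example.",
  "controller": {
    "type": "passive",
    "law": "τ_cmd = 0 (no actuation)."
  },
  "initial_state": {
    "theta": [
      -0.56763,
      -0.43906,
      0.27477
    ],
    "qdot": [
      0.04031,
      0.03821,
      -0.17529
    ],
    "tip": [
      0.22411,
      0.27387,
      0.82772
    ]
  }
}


{"k":1,"theta":[-0.56817,-0.44339,0.27338],"qdot":[-0.10516,-0.55543,-0.01906],"tip":[0.22367,0.27445,0.8277],"\u03c4":[0.0,0.0,0.0]}
{"k":2,"theta":[-0.57066,-0.45468,0.27402],"qdot":[-0.22465,-0.92157,0.09978],"tip":[0.22346,0.27539,0.82742],"\u03c4":[0.0,0.0,0.0]}
{"k":3,"theta":[-0.57486,-0.47045,0.27632],"qdot":[-0.33287,-1.16333,0.2057],"tip":[0.22353,0.27674,0.82685],"\u03c4":[0.0,0.0,0.0]}
{"k":4,"theta":[-0.58063,-0.48919,0.28017],"qdot":[-0.43591,-1.32483,0.30775],"tip":[0.2239,0.27853,0.82599],"\u03c4":[0.0,0.0,0.0]}
{"k":5,"theta":[-0.58793,-0.50993,0.28556],"qdot":[-0.53743,-1.43374,0.41068],"tip":[0.22458,0.28077,0.82481],"\u03c4":[0.0,0.0,0.0]}
{"k":6,"theta":[-0.59675,-0.53203,0.29251],"qdot":[-0.64002,-1.50822,0.518],"tip":[0.2256,0.28346,0.8233],"\u03c4":[0.0,0.0,0.0]}
{"k":7,"theta":[-0.60714,-0.55506,0.30113],"qdot":[-0.74556,-1.55941,0.63243],"tip":[0.22694,0.28661,0.82144],"\u03c4":[0.0,0.0,0.0]}
{"k":8,"theta":[-0.61914,-0.57873,0.31153],"qdot":[-0.85542,-1.59361,0.75615],"tip":[0.22861,0.29021,0.81922],"\u03c4":[0.0,0.0,0.0]}
{"k":9,"theta":[-0.63283,-0.6028,0.32387],"qdot":[-0.97069,-1.61382,0.891],"tip":[0.2306,0.29426,0.8166],"\u03c4":[0.0,0.0,0.0]}
{"k":10,"theta":[-0.64829,-0.62708,0.33833],"qdot":[-1.09218,-1.62095,1.03851],"tip":[0.23288,0.29875,0.81357],"\u03c4":[0.0,0.0,0.0]}
{"k":11,"theta":[-0.66563,-0.65137,0.3551],"qdot":[-1.22054,-1.61459,1.19986],"tip":[0.23545,0.30369,0.81009],"\u03c4":[0.0,0.0,0.0]}
{"k":12,"theta":[-0.68495,-0.67545,0.3744],"qdot":[-1.35622,-1.59363,1.37588],"tip":[0.23829,0.30906,0.80613],"\u03c4":[0.0,0.0,0.0]}
{"k":13,"theta":[-0.70636,-0.69909,0.39645],"qdot":[-1.49949,-1.55673,1.56696],"tip":[0.24136,0.31485,0.80163],"\u03c4":[0.0,0.0,0.0]}
{"k":14,"theta":[-0.72997,-0.72206,0.42148],"qdot":[-1.65043,-1.50269,1.77296],"tip":[0.24464,0.32106,0.79655],"\u03c4":[0.0,0.0,0.0]}
{"k":15,"theta":[-0.75591,-0.74409,0.44971],"qdot":[-1.80889,-1.43073,1.99316],"tip":[0.24809,0.32768,0.79084],"\u03c4":[0.0,0.0,0.0]}
{"k":16,"theta":[-0.78427,-0.76489,0.48134],"qdot":[-1.97451,-1.34064,2.22619],"tip":[0.25168,0.3347,0.78441],"\u03c4":[0.0,0.0,0.0]}
{"k":17,"theta":[-0.81518,-0.78422,0.51655],"qdot":[-2.14673,-1.23291,2.47006],"tip":[0.25536,0.34212,0.77722],"\u03c4":[0.0,0.0,0.0]}
{"k":18,"theta":[-0.8487,-0.8018,0.55548],"qdot":[-2.32479,-1.10861,2.72215],"tip":[0.25909,0.34993,0.76916],"\u03c4":[0.0,0.0,0.0]}
{"k":19,"theta":[-0.88494,-0.8174,0.59824],"qdot":[-2.50778,-0.96933,2.97933],"tip":[0.26281,0.35811,0.76016],"\u03c4":[0.0,0.0,0.0]}
{"k":20,"theta":[-0.92396,-0.83081,0.64487],"qdot":[-2.6947,-0.81694,3.23802],"tip":[0.26649,0.36668,0.75012],"\u03c4":[0.0,0.0,0.0]}
{"k":21,"theta":[-0.9658,-0.84185,0.69537],"qdot":[-2.88447,-0.65343,3.49441],"tip":[0.27005,0.37561,0.73894],"\u03c4":[0.0,0.0,0.0]}
{"k":22,"theta":[-1.0105,-0.85037,0.74967],"qdot":[-3.07602,-0.48068,3.74451],"tip":[0.27345,0.38491,0.72652],"\u03c4":[0.0,0.0,0.0]}
{"k":23,"theta":[-1.05808,-0.85624,0.80765],"qdot":[-3.26831,-0.30031,3.98439],"tip":[0.27663,0.39458,0.71275],"\u03c4":[0.0,0.0,0.0]}
{"k":24,"theta":[-1.10855,-0.85935,0.86913],"qdot":[-3.46041,-0.11357,4.21023],"tip":[0.27952,0.40462,0.69755],"\u03c4":[0.0,0.0,0.0]}
{"k":25,"theta":[-1.16189,-0.85962,0.93387],"qdot":[-3.65169,0.07724,4.41855],"tip":[0.28207,0.41504,0.6808],"\u03c4":[0.0,0.0,0.0]}
{"k":26,"theta":[-1.21809,-0.85702,1.00158],"qdot":[-3.84176,0.26982,4.60592],"tip":[0.28421,0.42583,0.66241],"\u03c4":[0.0,0.0,0.0]}
{"k":27,"theta":[-1.27713,-0.85149,1.07193],"qdot":[-4.02921,0.46861,4.7688],"tip":[0.28586,0.437,0.64231],"\u03c4":[0.0,0.0,0.0]}
{"k":28,"theta":[-1.33895,-0.84294,1.14451],"qdot":[-4.2134,0.67358,4.90417],"tip":[0.28697,0.44856,0.62041],"\u03c4":[0.0,0.0,0.0]}
{"k":29,"theta":[-1.40351,-0.83125,1.2189],"qdot":[-4.39358,0.88499,5.00893],"tip":[0.28748,0.46053,0.59662],"\u03c4":[0.0,0.0,0.0]}
{"k":30,"theta":[-1.47074,-0.81635,1.29461],"qdot":[-4.56878,1.10313,5.07965],"tip":[0.28732,0.47289,0.57088],"\u03c4":[0.0,0.0,0.0]}
{"k":31,"theta":[-1.54054,-0.79813,1.3711],"qdot":[-4.73771,1.32807,5.11232],"tip":[0.28642,0.48566,0.54312],"\u03c4":[0.0,0.0,0.0]}
{"k":32,"theta":[-1.61283,-0.77648,1.44776],"qdot":[-4.89858,1.5594,5.10199],"tip":[0.28469,0.49882,0.51327],"\u03c4":[0.0,0.0,0.0]}
{"k":33,"theta":[-1.68745,-0.75132,1.52391],"qdot":[-5.04896,1.79577,5.04243],"tip":[0.28207,0.51239,0.48127],"\u03c4":[0.0,0.0,0.0]}
{"k":34,"theta":[-1.76423,-0.72259,1.59875],"qdot":[-5.18567,2.03453,4.92574],"tip":[0.27844,0.52632,0.44704],"\u03c4":[0.0,0.0,0.0]}
{"k":35,"theta":[-1.84293,-0.69029,1.67135],"qdot":[-5.30463,2.2712,4.74203],"tip":[0.27368,0.5406,0.41051],"\u03c4":[0.0,0.0,0.0]}
{"k":36,"theta":[-1.92325,-0.6545,1.74062],"qdot":[-5.40082,2.49908,4.47919],"tip":[0.26765,0.55517,0.37159],"\u03c4":[0.0,0.0,0.0]}
{"k":37,"theta":[-2.00481,-0.61541,1.80526],"qdot":[-5.46826,2.70916,4.12309],"tip":[0.26018,0.56995,0.3302],"\u03c4":[0.0,0.0,0.0]}
{"k":38,"theta":[-2.08712,-0.57337,1.86376],"qdot":[-5.50012,2.89055,3.6583],"tip":[0.25104,0.58483,0.28624],"\u03c4":[0.0,0.0,0.0]}
{"k":39,"theta":[-2.1696,-0.52889,1.91439],"qdot":[-5.48893,3.03201,3.07],"tip":[0.23997,0.59963,0.23962],"\u03c4":[0.0,0.0,0.0]}
{"k":40,"theta":[-2.25154,-0.48265,1.95519],"qdot":[-5.42691,3.12489,2.34715],"tip":[0.22666,0.61411,0.19025],"\u03c4":[0.0,0.0,0.0]}
{"k":41,"theta":[-2.33212,-0.4354,1.98411],"qdot":[-5.30645,3.16762,1.48697],"tip":[0.21074,0.62795,0.13811]}
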